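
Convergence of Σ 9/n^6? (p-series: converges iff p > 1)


p-series test: Σ c/n^p converges if p > 1, diverges if p ≤ 1 (constant c > 0 doesn't affect convergence).
p = 6
6 > 1 → CONVERGES

Converges (p = 6 > 1)


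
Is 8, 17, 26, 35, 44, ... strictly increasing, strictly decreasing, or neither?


Differences: 9, 9, 9, 9
All differences > 0 → strictly INCREASING

Monotonically increasing


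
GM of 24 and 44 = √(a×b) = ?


GM = √(24×44) = √1056 = 32.4962

GM = 32.4962


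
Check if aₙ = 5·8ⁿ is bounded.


aₙ = 5·8ⁿ → as n→∞, aₙ→∞ (since base 8 > 1)
No finite upper bound exists
The sequence is UNBOUNDED

Unbounded (aₙ → ∞ as n → ∞)


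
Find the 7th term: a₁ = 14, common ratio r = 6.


aₙ = a₁·r^(n-1)
= 14×6^6
= 14×46656
= 653184

a_7 = 653184


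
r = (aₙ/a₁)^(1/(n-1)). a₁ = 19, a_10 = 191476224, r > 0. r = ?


r^(n-1) = aₙ/a₁
r^9 = 191476224/19 = 10077696
r = 10077696^(1/9)
= 6

r = 6


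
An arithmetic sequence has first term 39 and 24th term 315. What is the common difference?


d = (aₙ - a₁)/(n-1)
= (315 - 39)/(24-1)
= 276/23 = 12

d = 12


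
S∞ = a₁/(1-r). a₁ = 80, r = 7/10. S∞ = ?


S∞ = a₁/(1-r) = 80/(1 - 7/10)
= 80/(3/10)
= 800/3

S∞ = 800/3


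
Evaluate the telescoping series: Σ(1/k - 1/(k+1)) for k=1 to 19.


Telescoping: adjacent terms cancel.
= 1/1 - 1/20
= 1 - 1/20 = 19/20

Sum = 19/20


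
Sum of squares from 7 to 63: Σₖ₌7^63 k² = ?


Σₖ₌7^63 k² = Σₖ₌₁^63 k² − Σₖ₌₁^6 k²
= 63·64·127/6 − 6·7·13/6
= 85344 − 91 = 85253

Σk² = 85253


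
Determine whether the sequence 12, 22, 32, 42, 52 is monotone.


Differences: 10, 10, 10, 10
All differences > 0 → strictly INCREASING

Monotonically increasing


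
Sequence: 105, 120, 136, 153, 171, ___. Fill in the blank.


Pattern: triangular numbers: n(n+1)/2
Terms: 105, 120, 136, 153, 171
Next term = 190

Next term = 190


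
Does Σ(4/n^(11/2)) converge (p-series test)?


p-series test: Σ c/n^p converges if p > 1, diverges if p ≤ 1 (constant c > 0 doesn't affect convergence).
p = 11/2
11/2 > 1 → CONVERGES

Converges (p = 11/2 > 1)


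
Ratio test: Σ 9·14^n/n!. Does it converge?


aₙ = 9·14^n/n!
a_{n+1}/aₙ = 14^(n+1)/(n+1)! × n!/14^n  (constant 9 cancels)
= 14/(n+1)
L = lim(n→∞) 14/(n+1) = 0
L < 1 → series CONVERGES

Converges (ratio test: L = 0 < 1)


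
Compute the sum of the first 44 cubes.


n(n+1)/2 = 44×45/2 = 990
Σk³ = 990² = 980100

Σk³ = 980100


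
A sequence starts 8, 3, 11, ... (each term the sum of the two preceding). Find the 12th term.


Computing iteratively: 8, 3, 11, 14, 25, 39, 64, 103, 167, 270, 437, 707
a_12 = 707

a_12 = 707


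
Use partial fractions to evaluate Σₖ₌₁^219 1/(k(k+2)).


1/(k(k+2)) = (1/2)·(1/k - 1/(k+2)) (partial fractions)
Telescoping: Σ = (1/2)·(1 + 1/2 - 1/220 - 1/221) = 72489/97240

Sum = 72489/97240


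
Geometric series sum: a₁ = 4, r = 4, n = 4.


Sₙ = 4×(4^4 - 1)/(4 - 1)
= 4×(256 - 1)/3
= 4×255/3
= 340

S_4 = 340


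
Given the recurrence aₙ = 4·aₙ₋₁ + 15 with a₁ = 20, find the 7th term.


Computing step by step:
a_1 = 20
a_2 = 95
a_3 = 395
a_4 = 1595
a_5 = 6395
a_6 = 25595
a_7 = 102395


a_7 = 102395


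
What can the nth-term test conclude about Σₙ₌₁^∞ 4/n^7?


lim(n→∞) 4/n^7 = 0
lim aₙ = 0 → nth-term test is INCONCLUSIVE
(Need other tests; this is actually a convergent p-series with p=7 > 1)

Inconclusive (lim aₙ = 0; need another test)


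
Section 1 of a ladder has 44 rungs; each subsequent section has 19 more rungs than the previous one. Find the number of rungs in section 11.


aₙ = a₁ + (n-1)d
= 44 + (11-1)×19
= 44 + 190
= 234

a_11 = 234


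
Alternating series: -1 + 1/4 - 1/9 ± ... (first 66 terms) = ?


S = -1 + 1/4 - 1/9 + 1/16 - 1/25 + 1/36 - 1/49 + 1/64 ± ...
= -0.8224
(Full series converges to -π²/12 ≈ -0.8225)

S_66 = -0.8224


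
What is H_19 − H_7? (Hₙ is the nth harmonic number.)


Σₖ₌8^19 1/k = 1/8 + 1/9 + 1/10 + ... + 1/19
= 14819303/15519504
≈ 0.9549

Sum = 14819303/15519504 ≈ 0.9549


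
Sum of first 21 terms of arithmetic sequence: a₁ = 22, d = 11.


aₙ = 22 + (21-1)×11 = 242
Sₙ = n(a₁+aₙ)/2 = 21×(22+242)/2
= 21×264/2 = 2772

S_21 = 2772


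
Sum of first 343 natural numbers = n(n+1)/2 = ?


n(n+1)/2 = 343×344/2 = 117992/2 = 58996

Σk = 58996


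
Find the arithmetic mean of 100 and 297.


AM = (100 + 297)/2 = 397/2 = 198.5

AM = 198.5


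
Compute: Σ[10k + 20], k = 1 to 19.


Σ(10k+20) = 10·Σk + 20·n
= 10·190 + 20·19
= 1900 + 380 = 2280

Σ = 2280


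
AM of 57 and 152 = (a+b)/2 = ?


AM = (57 + 152)/2 = 209/2 = 104.5

AM = 104.5


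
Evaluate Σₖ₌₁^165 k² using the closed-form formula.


n = 165
n(n+1)(2n+1)/6 = 165×166×331/6
= 9066090/6 = 1511015

Σk² = 1511015


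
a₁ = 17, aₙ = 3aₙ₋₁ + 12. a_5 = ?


Computing step by step:
a_1 = 17
a_2 = 63
a_3 = 201
a_4 = 615
a_5 = 1857


a_5 = 1857


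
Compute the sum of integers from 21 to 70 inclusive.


Σₖ₌21^70 k = Σₖ₌₁^70 k − Σₖ₌₁^20 k
= 70·71/2 − 20·21/2
= 2485 − 210 = 2275

Σk = 2275


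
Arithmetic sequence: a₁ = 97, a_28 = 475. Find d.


d = (aₙ - a₁)/(n-1)
= (475 - 97)/(28-1)
= 378/27 = 14

d = 14


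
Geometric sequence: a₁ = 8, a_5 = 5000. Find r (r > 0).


r^(n-1) = aₙ/a₁
r^4 = 5000/8 = 625
r = 625^(1/4)
= ±5; taking r > 0 gives r = 5

r = 5


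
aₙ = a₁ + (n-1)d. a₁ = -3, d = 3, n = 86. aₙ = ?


aₙ = a₁ + (n-1)d
= -3 + (86-1)×3
= -3 + 255
= 252

a_86 = 252


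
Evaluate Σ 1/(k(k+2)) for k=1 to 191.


1/(k(k+2)) = (1/2)·(1/k - 1/(k+2)) (partial fractions)
Telescoping: Σ = (1/2)·(1 + 1/2 - 1/192 - 1/193) = 55199/74112

Sum = 55199/74112


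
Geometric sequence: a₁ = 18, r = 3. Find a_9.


aₙ = a₁·r^(n-1)
= 18×3^8
= 18×6561
= 118098

a_9 = 118098


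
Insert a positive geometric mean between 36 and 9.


GM = √(36×9) = √324 = 18

GM = 18


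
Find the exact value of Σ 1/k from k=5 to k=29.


Σₖ₌5^29 1/k = 1/5 + 1/6 + 1/7 + ... + 1/29
= 4374776588887/2329089562800
≈ 1.8783

Sum = 4374776588887/2329089562800 ≈ 1.8783


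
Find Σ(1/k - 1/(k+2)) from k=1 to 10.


Telescoping with gap 2: two head and two tail terms survive.
= (1 + 1/2) - (1/11 + 1/12)
= 3/2 - 1/11 - 1/12 = 175/132

Sum = 175/132


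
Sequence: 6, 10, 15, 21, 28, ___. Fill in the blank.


Pattern: triangular numbers: n(n+1)/2
Terms: 6, 10, 15, 21, 28
Next term = 36

Next term = 36


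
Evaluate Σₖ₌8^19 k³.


Σₖ₌8^19 k³ = [19·20/2]² − [7·8/2]²
= 36100 − 784 = 35316

Σk³ = 35316


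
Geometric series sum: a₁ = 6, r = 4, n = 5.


Sₙ = 6×(4^5 - 1)/(4 - 1)
= 6×(1024 - 1)/3
= 6×1023/3
= 2046

S_5 = 2046


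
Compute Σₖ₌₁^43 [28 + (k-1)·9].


aₙ = 28 + (43-1)×9 = 406
Sₙ = n(a₁+aₙ)/2 = 43×(28+406)/2
= 43×434/2 = 9331

S_43 = 9331


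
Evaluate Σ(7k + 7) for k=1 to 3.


Σ(7k+7) = 7·Σk + 7·n
= 7·6 + 7·3
= 42 + 21 = 63

Σ = 63


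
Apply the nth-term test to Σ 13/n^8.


lim(n→∞) 13/n^8 = 0
lim aₙ = 0 → nth-term test is INCONCLUSIVE
(Need other tests; this is actually a convergent p-series with p=8 > 1)

Inconclusive (lim aₙ = 0; need another test)


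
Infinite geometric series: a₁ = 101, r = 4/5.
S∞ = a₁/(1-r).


S∞ = a₁/(1-r) = 101/(1 - 4/5)
= 101/(1/5)
= 505

S∞ = 505


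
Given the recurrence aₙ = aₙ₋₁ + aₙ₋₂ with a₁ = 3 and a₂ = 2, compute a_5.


Computing iteratively: 3, 2, 5, 7, 12
a_5 = 12

a_5 = 12


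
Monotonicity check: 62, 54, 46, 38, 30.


Differences: -8, -8, -8, -8
All differences < 0 → strictly DECREASING

Monotonically decreasing


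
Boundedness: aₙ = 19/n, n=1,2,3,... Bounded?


a₁ = 19, a₂ = 19/2, a₃ = 19/3, ...
0 < aₙ ≤ 19 for all n ≥ 1
Lower bound: 0, Upper bound: 19
The sequence IS bounded

Bounded (0 < aₙ ≤ 19)


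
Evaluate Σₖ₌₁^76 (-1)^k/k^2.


S = -1 + 1/4 - 1/9 + 1/16 - 1/25 + 1/36 - 1/49 + 1/64 ± ...
= -0.8224
(Full series converges to -π²/12 ≈ -0.8225)

S_76 = -0.8224


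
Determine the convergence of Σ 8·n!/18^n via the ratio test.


aₙ = 8·n!/18^n
a_{n+1}/aₙ = (n+1)!/18^(n+1) × 18^n/n!  (constant 8 cancels)
= (n+1)/18
L = lim(n→∞) (n+1)/18 = ∞
L > 1 → series DIVERGES

Diverges (ratio test: L = ∞ > 1)


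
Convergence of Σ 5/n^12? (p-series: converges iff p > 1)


p-series test: Σ c/n^p converges if p > 1, diverges if p ≤ 1 (constant c > 0 doesn't affect convergence).
p = 12
12 > 1 → CONVERGES

Converges (p = 12 > 1)


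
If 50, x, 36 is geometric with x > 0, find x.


GM = √(50×36) = √1800 = 42.4264

GM = 42.4264


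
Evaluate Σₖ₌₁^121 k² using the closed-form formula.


n = 121
n(n+1)(2n+1)/6 = 121×122×243/6
= 3587166/6 = 597861

Σk² = 597861


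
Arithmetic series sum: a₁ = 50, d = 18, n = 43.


aₙ = 50 + (43-1)×18 = 806
Sₙ = n(a₁+aₙ)/2 = 43×(50+806)/2
= 43×856/2 = 18404

S_43 = 18404


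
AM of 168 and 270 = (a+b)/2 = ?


AM = (168 + 270)/2 = 438/2 = 219

AM = 219


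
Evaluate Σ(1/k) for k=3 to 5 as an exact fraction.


Σₖ₌3^5 1/k = 1/3 + 1/4 + 1/5
= 47/60
≈ 0.7833

Sum = 47/60 ≈ 0.7833


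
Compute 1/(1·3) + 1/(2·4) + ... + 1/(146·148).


1/(k(k+2)) = (1/2)·(1/k - 1/(k+2)) (partial fractions)
Telescoping: Σ = (1/2)·(1 + 1/2 - 1/147 - 1/148) = 32339/43512

Sum = 32339/43512


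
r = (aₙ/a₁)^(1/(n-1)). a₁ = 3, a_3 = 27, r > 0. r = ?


r^(n-1) = aₙ/a₁
r^2 = 27/3 = 9
r = 9^(1/2)
= ±3; taking r > 0 gives r = 3

r = 3


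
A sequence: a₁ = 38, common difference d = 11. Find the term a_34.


aₙ = a₁ + (n-1)d
= 38 + (34-1)×11
= 38 + 363
= 401

a_34 = 401


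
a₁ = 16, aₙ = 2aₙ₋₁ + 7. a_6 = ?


Computing step by step:
a_1 = 16
a_2 = 39
a_3 = 85
a_4 = 177
a_5 = 361
a_6 = 729


a_6 = 729


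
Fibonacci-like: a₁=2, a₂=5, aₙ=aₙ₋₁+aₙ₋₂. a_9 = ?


Computing iteratively: 2, 5, 7, 12, 19, 31, 50, 81, 131
a_9 = 131

a_9 = 131


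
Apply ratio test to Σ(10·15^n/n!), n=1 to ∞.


aₙ = 10·15^n/n!
a_{n+1}/aₙ = 15^(n+1)/(n+1)! × n!/15^n  (constant 10 cancels)
= 15/(n+1)
L = lim(n→∞) 15/(n+1) = 0
L < 1 → series CONVERGES

Converges (ratio test: L = 0 < 1)


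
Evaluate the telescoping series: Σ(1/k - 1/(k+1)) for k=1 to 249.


Telescoping: adjacent terms cancel.
= 1/1 - 1/250
= 1 - 1/250 = 249/250

Sum = 249/250


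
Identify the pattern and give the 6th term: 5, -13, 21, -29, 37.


Pattern: alternating sign, magnitude arithmetic (d=8)
Terms: 5, -13, 21, -29, 37
Next term = -45

Next term = -45


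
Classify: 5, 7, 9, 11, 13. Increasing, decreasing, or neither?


Differences: 2, 2, 2, 2
All differences > 0 → strictly INCREASING

Monotonically increasing


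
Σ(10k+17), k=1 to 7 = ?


Σ(10k+17) = 10·Σk + 17·n
= 10·28 + 17·7
= 280 + 119 = 399

Σ = 399


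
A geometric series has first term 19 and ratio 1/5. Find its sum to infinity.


S∞ = a₁/(1-r) = 19/(1 - 1/5)
= 19/(4/5)
= 95/4

S∞ = 95/4


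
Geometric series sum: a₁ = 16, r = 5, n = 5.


Sₙ = 16×(5^5 - 1)/(5 - 1)
= 16×(3125 - 1)/4
= 16×3124/4
= 12496

S_5 = 12496


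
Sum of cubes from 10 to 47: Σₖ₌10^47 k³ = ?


Σₖ₌10^47 k³ = [47·48/2]² − [9·10/2]²
= 1272384 − 2025 = 1270359

Σk³ = 1270359


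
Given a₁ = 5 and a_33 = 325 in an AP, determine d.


d = (aₙ - a₁)/(n-1)
= (325 - 5)/(33-1)
= 320/32 = 10

d = 10


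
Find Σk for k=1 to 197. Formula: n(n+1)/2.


n(n+1)/2 = 197×198/2 = 39006/2 = 19503

Σk = 19503


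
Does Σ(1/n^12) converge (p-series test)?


p-series test: Σ c/n^p converges if p > 1, diverges if p ≤ 1 (constant c > 0 doesn't affect convergence).
p = 12
12 > 1 → CONVERGES

Converges (p = 12 > 1)


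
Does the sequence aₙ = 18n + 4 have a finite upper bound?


aₙ = 18n + 4 → as n→∞, aₙ→∞
No finite upper bound exists
The sequence is UNBOUNDED

Unbounded (aₙ → ∞ as n → ∞)


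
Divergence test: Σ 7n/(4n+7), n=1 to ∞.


lim(n→∞) 7n/(4n+7) = 7/4 = 7/4  (divide numerator and denominator by n)
lim aₙ = 7/4 ≠ 0 → series DIVERGES

Diverges (lim aₙ = 7/4 ≠ 0)


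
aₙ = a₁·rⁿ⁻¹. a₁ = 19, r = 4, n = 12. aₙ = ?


aₙ = a₁·r^(n-1)
= 19×4^11
= 19×4194304
= 79691776

a_12 = 79691776


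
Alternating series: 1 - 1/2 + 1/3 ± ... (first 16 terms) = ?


S = 1 - 1/2 + 1/3 - 1/4 + 1/5 - 1/6 + 1/7 - 1/8 ± ...
= 0.6629
(Full series converges to +ln(2) ≈ +0.6931)

S_16 = 0.6629


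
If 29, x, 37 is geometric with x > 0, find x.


GM = √(29×37) = √1073 = 32.7567

GM = 32.7567


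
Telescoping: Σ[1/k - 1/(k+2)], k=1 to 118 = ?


Telescoping with gap 2: two head and two tail terms survive.
= (1 + 1/2) - (1/119 + 1/120)
= 3/2 - 1/119 - 1/120 = 21181/14280

Sum = 21181/14280


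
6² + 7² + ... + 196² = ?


Σₖ₌6^196 k² = Σₖ₌₁^196 k² − Σₖ₌₁^5 k²
= 196·197·393/6 − 5·6·11/6
= 2529086 − 55 = 2529031

Σk² = 2529031


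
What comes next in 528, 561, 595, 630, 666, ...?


Pattern: triangular numbers: n(n+1)/2
Terms: 528, 561, 595, 630, 666
Next term = 703

Next term = 703


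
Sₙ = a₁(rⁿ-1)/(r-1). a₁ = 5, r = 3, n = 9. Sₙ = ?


Sₙ = 5×(3^9 - 1)/(3 - 1)
= 5×(19683 - 1)/2
= 5×19682/2
= 49205

S_9 = 49205


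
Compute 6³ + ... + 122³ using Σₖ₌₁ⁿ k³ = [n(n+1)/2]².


Σₖ₌6^122 k³ = [122·123/2]² − [5·6/2]²
= 56295009 − 225 = 56294784

Σk³ = 56294784


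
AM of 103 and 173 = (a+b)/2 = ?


AM = (103 + 173)/2 = 276/2 = 138

AM = 138


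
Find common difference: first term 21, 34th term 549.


d = (aₙ - a₁)/(n-1)
= (549 - 21)/(34-1)
= 528/33 = 16

d = 16


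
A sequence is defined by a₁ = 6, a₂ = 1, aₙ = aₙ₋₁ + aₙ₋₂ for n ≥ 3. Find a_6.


Computing iteratively: 6, 1, 7, 8, 15, 23
a_6 = 23

a_6 = 23


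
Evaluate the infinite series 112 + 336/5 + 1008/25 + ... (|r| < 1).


S∞ = a₁/(1-r) = 112/(1 - 3/5)
= 112/(2/5)
= 280

S∞ = 280


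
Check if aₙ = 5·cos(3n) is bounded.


For all n, -1 ≤ cos(3n) ≤ 1, so -5 ≤ 5·cos(3n) ≤ 5
Lower bound: -5, Upper bound: 5
The sequence IS bounded

Bounded (-5 ≤ aₙ ≤ 5)


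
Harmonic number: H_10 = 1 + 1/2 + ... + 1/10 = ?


H_10 = 1/1 + 1/2 + 1/3 + 1/4 + 1/5 + 1/6 + 1/7 + 1/8 + 1/9 + 1/10
= 7381/2520
≈ 2.929

H_10 = 7381/2520 ≈ 2.929


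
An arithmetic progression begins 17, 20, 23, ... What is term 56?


aₙ = a₁ + (n-1)d
= 17 + (56-1)×3
= 17 + 165
= 182

a_56 = 182


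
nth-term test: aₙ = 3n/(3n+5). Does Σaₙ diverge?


lim(n→∞) 3n/(3n+5) = 3/3 = 1  (divide numerator and denominator by n)
lim aₙ = 1 ≠ 0 → series DIVERGES

Diverges (lim aₙ = 1 ≠ 0)


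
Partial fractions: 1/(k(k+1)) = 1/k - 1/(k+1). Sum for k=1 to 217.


1/(k(k+1)) = 1/k - 1/(k+1) (partial fractions)
Telescoping: Σ = 1 - 1/218 = 217/218

Sum = 217/218


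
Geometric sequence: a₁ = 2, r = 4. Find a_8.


aₙ = a₁·r^(n-1)
= 2×4^7
= 2×16384
= 32768

a_8 = 32768


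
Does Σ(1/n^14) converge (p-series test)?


p-series test: Σ c/n^p converges if p > 1, diverges if p ≤ 1 (constant c > 0 doesn't affect convergence).
p = 14
14 > 1 → CONVERGES

Converges (p = 14 > 1)


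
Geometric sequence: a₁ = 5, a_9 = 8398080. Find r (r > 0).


r^(n-1) = aₙ/a₁
r^8 = 8398080/5 = 1679616
r = 1679616^(1/8)
= ±6; taking r > 0 gives r = 6

r = 6


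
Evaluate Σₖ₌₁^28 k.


n(n+1)/2 = 28×29/2 = 812/2 = 406

Σk = 406


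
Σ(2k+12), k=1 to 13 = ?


Σ(2k+12) = 2·Σk + 12·n
= 2·91 + 12·13
= 182 + 156 = 338

Σ = 338


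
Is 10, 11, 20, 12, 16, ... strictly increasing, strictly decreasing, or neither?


Differences: 1, 9, -8, 4
Difference at position 1 is +1 (> 0) but position 3 is -8 (< 0) — sequence both rises and falls
→ NOT monotonic

Not monotonic


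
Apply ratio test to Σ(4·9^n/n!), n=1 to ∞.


aₙ = 4·9^n/n!
a_{n+1}/aₙ = 9^(n+1)/(n+1)! × n!/9^n  (constant 4 cancels)
= 9/(n+1)
L = lim(n→∞) 9/(n+1) = 0
L < 1 → series CONVERGES

Converges (ratio test: L = 0 < 1)


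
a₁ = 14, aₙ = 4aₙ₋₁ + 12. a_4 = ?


Computing step by step:
a_1 = 14
a_2 = 68
a_3 = 284
a_4 = 1148


a_4 = 1148


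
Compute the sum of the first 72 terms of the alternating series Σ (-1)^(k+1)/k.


S = 1 - 1/2 + 1/3 - 1/4 + 1/5 - 1/6 + 1/7 - 1/8 ± ...
= 0.6863
(Full series converges to +ln(2) ≈ +0.6931)

S_72 = 0.6863


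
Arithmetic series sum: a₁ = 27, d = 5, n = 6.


aₙ = 27 + (6-1)×5 = 52
Sₙ = n(a₁+aₙ)/2 = 6×(27+52)/2
= 6×79/2 = 237

S_6 = 237


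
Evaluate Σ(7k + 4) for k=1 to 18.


Σ(7k+4) = 7·Σk + 4·n
= 7·171 + 4·18
= 1197 + 72 = 1269

Σ = 1269


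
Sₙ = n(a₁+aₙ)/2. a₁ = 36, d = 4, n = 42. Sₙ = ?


aₙ = 36 + (42-1)×4 = 200
Sₙ = n(a₁+aₙ)/2 = 42×(36+200)/2
= 42×236/2 = 4956

S_42 = 4956


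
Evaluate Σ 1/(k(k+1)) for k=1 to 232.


1/(k(k+1)) = 1/k - 1/(k+1) (partial fractions)
Telescoping: Σ = 1 - 1/233 = 232/233

Sum = 232/233


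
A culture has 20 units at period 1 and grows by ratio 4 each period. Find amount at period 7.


aₙ = a₁·r^(n-1)
= 20×4^6
= 20×4096
= 81920

a_7 = 81920


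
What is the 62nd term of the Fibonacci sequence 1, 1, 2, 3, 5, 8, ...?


Fibonacci sequence: 1, 1, 2, 3, 5, 8, 13, 21, 34, 55, 89, ...
F(62) = 4052739537881

F(62) = 4052739537881


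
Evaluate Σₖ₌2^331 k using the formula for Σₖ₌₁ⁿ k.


Σₖ₌2^331 k = Σₖ₌₁^331 k − Σₖ₌₁^1 k
= 331·332/2 − 1·2/2
= 54946 − 1 = 54945

Σk = 54945


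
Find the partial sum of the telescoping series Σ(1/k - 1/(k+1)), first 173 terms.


Telescoping: adjacent terms cancel.
= 1/1 - 1/174
= 1 - 1/174 = 173/174

Sum = 173/174


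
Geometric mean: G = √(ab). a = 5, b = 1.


GM = √(5×1) = √5 = 2.2361

GM = 2.2361


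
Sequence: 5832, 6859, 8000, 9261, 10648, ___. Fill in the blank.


Pattern: perfect cubes: n³
Terms: 5832, 6859, 8000, 9261, 10648
Next term = 12167

Next term = 12167


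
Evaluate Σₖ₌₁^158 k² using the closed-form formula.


n = 158
n(n+1)(2n+1)/6 = 158×159×317/6
= 7963674/6 = 1327279

Σk² = 1327279


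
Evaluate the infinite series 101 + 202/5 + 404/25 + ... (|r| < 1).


S∞ = a₁/(1-r) = 101/(1 - 2/5)
= 101/(3/5)
= 505/3

S∞ = 505/3


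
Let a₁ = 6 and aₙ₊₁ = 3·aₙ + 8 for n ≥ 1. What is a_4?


Computing step by step:
a_1 = 6
a_2 = 26
a_3 = 86
a_4 = 266


a_4 = 266


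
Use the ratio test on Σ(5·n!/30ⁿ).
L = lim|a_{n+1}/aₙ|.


aₙ = 5·n!/30^n
a_{n+1}/aₙ = (n+1)!/30^(n+1) × 30^n/n!  (constant 5 cancels)
= (n+1)/30
L = lim(n→∞) (n+1)/30 = ∞
L > 1 → series DIVERGES

Diverges (ratio test: L = ∞ > 1)


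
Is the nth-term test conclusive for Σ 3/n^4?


lim(n→∞) 3/n^4 = 0
lim aₙ = 0 → nth-term test is INCONCLUSIVE
(Need other tests; this is actually a convergent p-series with p=4 > 1)

Inconclusive (lim aₙ = 0; need another test)


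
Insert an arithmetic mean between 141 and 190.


AM = (141 + 190)/2 = 331/2 = 165.5

AM = 165.5


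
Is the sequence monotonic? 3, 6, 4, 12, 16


Differences: 3, -2, 8, 4
Difference at position 1 is +3 (> 0) but position 2 is -2 (< 0) — sequence both rises and falls
→ NOT monotonic

Not monotonic


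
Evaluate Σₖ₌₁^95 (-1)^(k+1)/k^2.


S = 1 - 1/4 + 1/9 - 1/16 + 1/25 - 1/36 + 1/49 - 1/64 ± ...
= 0.8225
(Full series converges to +π²/12 ≈ +0.8225)

S_95 = 0.8225


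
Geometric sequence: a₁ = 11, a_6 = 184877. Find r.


r^(n-1) = aₙ/a₁
r^5 = 184877/11 = 16807
r = 16807^(1/5)
= 7

r = 7


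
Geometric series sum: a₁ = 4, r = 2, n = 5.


Sₙ = 4×(2^5 - 1)/(2 - 1)
= 4×(32 - 1)/1
= 4×31/1
= 124

S_5 = 124


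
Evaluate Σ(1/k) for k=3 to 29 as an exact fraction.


Σₖ₌3^29 1/k = 1/3 + 1/4 + 1/5 + ... + 1/29
= 5733412167187/2329089562800
≈ 2.4617

Sum = 5733412167187/2329089562800 ≈ 2.4617


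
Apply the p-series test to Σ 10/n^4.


p-series test: Σ c/n^p converges if p > 1, diverges if p ≤ 1 (constant c > 0 doesn't affect convergence).
p = 4
4 > 1 → CONVERGES

Converges (p = 4 > 1)


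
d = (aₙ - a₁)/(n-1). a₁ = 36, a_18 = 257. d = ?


d = (aₙ - a₁)/(n-1)
= (257 - 36)/(18-1)
= 221/17 = 13

d = 13


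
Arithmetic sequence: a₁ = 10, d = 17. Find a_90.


aₙ = a₁ + (n-1)d
= 10 + (90-1)×17
= 10 + 1513
= 1523

a_90 = 1523


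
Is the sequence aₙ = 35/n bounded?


a₁ = 35, a₂ = 35/2, a₃ = 35/3, ...
0 < aₙ ≤ 35 for all n ≥ 1
Lower bound: 0, Upper bound: 35
The sequence IS bounded

Bounded (0 < aₙ ≤ 35)


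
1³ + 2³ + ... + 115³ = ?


n(n+1)/2 = 115×116/2 = 6670
Σk³ = 6670² = 44488900

Σk³ = 44488900


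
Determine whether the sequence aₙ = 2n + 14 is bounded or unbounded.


aₙ = 2n + 14 → as n→∞, aₙ→∞
No finite upper bound exists
The sequence is UNBOUNDED

Unbounded (aₙ → ∞ as n → ∞)


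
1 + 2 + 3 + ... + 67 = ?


n(n+1)/2 = 67×68/2 = 4556/2 = 2278

Σk = 2278


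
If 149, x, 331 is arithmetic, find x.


AM = (149 + 331)/2 = 480/2 = 240

AM = 240


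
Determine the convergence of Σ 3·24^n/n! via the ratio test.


aₙ = 3·24^n/n!
a_{n+1}/aₙ = 24^(n+1)/(n+1)! × n!/24^n  (constant 3 cancels)
= 24/(n+1)
L = lim(n→∞) 24/(n+1) = 0
L < 1 → series CONVERGES

Converges (ratio test: L = 0 < 1)


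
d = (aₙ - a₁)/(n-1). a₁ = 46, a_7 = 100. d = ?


d = (aₙ - a₁)/(n-1)
= (100 - 46)/(7-1)
= 54/6 = 9

d = 9


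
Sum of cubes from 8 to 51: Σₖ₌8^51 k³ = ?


Σₖ₌8^51 k³ = [51·52/2]² − [7·8/2]²
= 1758276 − 784 = 1757492

Σk³ = 1757492


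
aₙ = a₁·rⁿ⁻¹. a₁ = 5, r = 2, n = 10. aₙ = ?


aₙ = a₁·r^(n-1)
= 5×2^9
= 5×512
= 2560

a_10 = 2560


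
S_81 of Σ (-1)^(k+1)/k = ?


S = 1 - 1/2 + 1/3 - 1/4 + 1/5 - 1/6 + 1/7 - 1/8 ± ...
= 0.6993
(Full series converges to +ln(2) ≈ +0.6931)

S_81 = 0.6993


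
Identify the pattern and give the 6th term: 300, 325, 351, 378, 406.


Pattern: triangular numbers: n(n+1)/2
Terms: 300, 325, 351, 378, 406
Next term = 435

Next term = 435


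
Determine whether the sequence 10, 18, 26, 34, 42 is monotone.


Differences: 8, 8, 8, 8
All differences > 0 → strictly INCREASING

Monotonically increasing


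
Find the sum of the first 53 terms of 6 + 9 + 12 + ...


aₙ = 6 + (53-1)×3 = 162
Sₙ = n(a₁+aₙ)/2 = 53×(6+162)/2
= 53×168/2 = 4452

S_53 = 4452


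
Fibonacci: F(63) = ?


Fibonacci sequence: 1, 1, 2, 3, 5, 8, 13, 21, 34, 55, 89, ...
F(63) = 6557470319842

F(63) = 6557470319842


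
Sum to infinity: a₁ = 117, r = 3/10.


S∞ = a₁/(1-r) = 117/(1 - 3/10)
= 117/(7/10)
= 1170/7

S∞ = 1170/7


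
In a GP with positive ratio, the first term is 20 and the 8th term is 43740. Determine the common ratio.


r^(n-1) = aₙ/a₁
r^7 = 43740/20 = 2187
r = 2187^(1/7)
= 3

r = 3


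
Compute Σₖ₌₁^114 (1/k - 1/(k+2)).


Telescoping with gap 2: two head and two tail terms survive.
= (1 + 1/2) - (1/115 + 1/116)
= 3/2 - 1/115 - 1/116 = 19779/13340

Sum = 19779/13340


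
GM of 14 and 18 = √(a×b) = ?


GM = √(14×18) = √252 = 15.8745

GM = 15.8745


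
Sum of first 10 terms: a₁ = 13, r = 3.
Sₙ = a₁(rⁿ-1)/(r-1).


Sₙ = 13×(3^10 - 1)/(3 - 1)
= 13×(59049 - 1)/2
= 13×59048/2
= 383812

S_10 = 383812


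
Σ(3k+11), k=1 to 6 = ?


Σ(3k+11) = 3·Σk + 11·n
= 3·21 + 11·6
= 63 + 66 = 129

Σ = 129


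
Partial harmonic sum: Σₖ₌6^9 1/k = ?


Σₖ₌6^9 1/k = 1/6 + 1/7 + 1/8 + 1/9
= 275/504
≈ 0.5456

Sum = 275/504 ≈ 0.5456


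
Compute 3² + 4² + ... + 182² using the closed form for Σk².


Σₖ₌3^182 k² = Σₖ₌₁^182 k² − Σₖ₌₁^2 k²
= 182·183·365/6 − 2·3·5/6
= 2026115 − 5 = 2026110

Σk² = 2026110


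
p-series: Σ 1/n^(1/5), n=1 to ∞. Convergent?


p-series test: Σ c/n^p converges if p > 1, diverges if p ≤ 1 (constant c > 0 doesn't affect convergence).
p = 1/5
1/5 ≤ 1 → DIVERGES

Diverges (p = 1/5 ≤ 1)


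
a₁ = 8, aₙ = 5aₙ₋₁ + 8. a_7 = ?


Computing step by step:
a_1 = 8
a_2 = 48
a_3 = 248
a_4 = 1248
a_5 = 6248
a_6 = 31248
a_7 = 156248


a_7 = 156248


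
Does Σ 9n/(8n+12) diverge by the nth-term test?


lim(n→∞) 9n/(8n+12) = 9/8 = 9/8  (divide numerator and denominator by n)
lim aₙ = 9/8 ≠ 0 → series DIVERGES

Diverges (lim aₙ = 9/8 ≠ 0)


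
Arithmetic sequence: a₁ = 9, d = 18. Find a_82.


aₙ = a₁ + (n-1)d
= 9 + (82-1)×18
= 9 + 1458
= 1467

a_82 = 1467


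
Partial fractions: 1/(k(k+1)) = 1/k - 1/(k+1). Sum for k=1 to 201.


1/(k(k+1)) = 1/k - 1/(k+1) (partial fractions)
Telescoping: Σ = 1 - 1/202 = 201/202

Sum = 201/202


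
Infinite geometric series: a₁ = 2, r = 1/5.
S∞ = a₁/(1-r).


S∞ = a₁/(1-r) = 2/(1 - 1/5)
= 2/(4/5)
= 5/2

S∞ = 5/2


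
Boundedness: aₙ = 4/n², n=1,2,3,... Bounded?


a₁ = 4, a₂ = 4/4, a₃ = 4/9, ...
0 < aₙ ≤ 4 for all n ≥ 1
The sequence IS bounded

Bounded (0 < aₙ ≤ 4)


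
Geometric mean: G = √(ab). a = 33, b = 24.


GM = √(33×24) = √792 = 28.1425

GM = 28.1425


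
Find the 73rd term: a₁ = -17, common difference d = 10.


aₙ = a₁ + (n-1)d
= -17 + (73-1)×10
= -17 + 720
= 703

a_73 = 703


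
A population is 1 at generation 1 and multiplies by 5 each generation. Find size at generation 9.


aₙ = a₁·r^(n-1)
= 1×5^8
= 1×390625
= 390625

a_9 = 390625


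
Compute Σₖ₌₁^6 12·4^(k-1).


Sₙ = 12×(4^6 - 1)/(4 - 1)
= 12×(4096 - 1)/3
= 12×4095/3
= 16380

S_6 = 16380


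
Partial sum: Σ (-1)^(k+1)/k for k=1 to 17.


S = 1 - 1/2 + 1/3 - 1/4 + 1/5 - 1/6 + 1/7 - 1/8 ± ...
= 0.7217
(Full series converges to +ln(2) ≈ +0.6931)

S_17 = 0.7217


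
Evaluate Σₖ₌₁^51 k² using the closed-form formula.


n = 51
n(n+1)(2n+1)/6 = 51×52×103/6
= 273156/6 = 45526

Σk² = 45526


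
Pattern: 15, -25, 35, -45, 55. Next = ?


Pattern: alternating sign, magnitude arithmetic (d=10)
Terms: 15, -25, 35, -45, 55
Next term = -65

Next term = -65


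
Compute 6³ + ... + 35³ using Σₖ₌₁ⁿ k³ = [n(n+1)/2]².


Σₖ₌6^35 k³ = [35·36/2]² − [5·6/2]²
= 396900 − 225 = 396675

Σk³ = 396675


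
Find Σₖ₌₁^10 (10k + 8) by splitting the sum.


Σ(10k+8) = 10·Σk + 8·n
= 10·55 + 8·10
= 550 + 80 = 630

Σ = 630


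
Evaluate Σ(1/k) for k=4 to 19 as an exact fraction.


Σₖ₌4^19 1/k = 1/4 + 1/5 + 1/6 + ... + 1/19
= 133033679/77597520
≈ 1.7144

Sum = 133033679/77597520 ≈ 1.7144


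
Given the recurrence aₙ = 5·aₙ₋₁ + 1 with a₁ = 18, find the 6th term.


Computing step by step:
a_1 = 18
a_2 = 91
a_3 = 456
a_4 = 2281
a_5 = 11406
a_6 = 57031


a_6 = 57031


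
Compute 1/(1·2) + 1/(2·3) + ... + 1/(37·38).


1/(k(k+1)) = 1/k - 1/(k+1) (partial fractions)
Telescoping: Σ = 1 - 1/38 = 37/38

Sum = 37/38


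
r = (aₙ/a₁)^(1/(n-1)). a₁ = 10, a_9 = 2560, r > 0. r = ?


r^(n-1) = aₙ/a₁
r^8 = 2560/10 = 256
r = 256^(1/8)
= ±2; taking r > 0 gives r = 2

r = 2


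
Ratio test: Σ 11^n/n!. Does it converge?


aₙ = 11^n/n!
a_{n+1}/aₙ = 11^(n+1)/(n+1)! × n!/11^n
= 11/(n+1)
L = lim(n→∞) 11/(n+1) = 0
L < 1 → series CONVERGES

Converges (ratio test: L = 0 < 1)


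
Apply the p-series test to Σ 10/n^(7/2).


p-series test: Σ c/n^p converges if p > 1, diverges if p ≤ 1 (constant c > 0 doesn't affect convergence).
p = 7/2
7/2 > 1 → CONVERGES

Converges (p = 7/2 > 1)


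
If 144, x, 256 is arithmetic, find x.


AM = (144 + 256)/2 = 400/2 = 200

AM = 200


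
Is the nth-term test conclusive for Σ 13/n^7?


lim(n→∞) 13/n^7 = 0
lim aₙ = 0 → nth-term test is INCONCLUSIVE
(Need other tests; this is actually a convergent p-series with p=7 > 1)

Inconclusive (lim aₙ = 0; need another test)


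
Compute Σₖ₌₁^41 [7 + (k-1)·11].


aₙ = 7 + (41-1)×11 = 447
Sₙ = n(a₁+aₙ)/2 = 41×(7+447)/2
= 41×454/2 = 9307

S_41 = 9307


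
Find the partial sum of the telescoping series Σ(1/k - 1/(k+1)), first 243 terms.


Telescoping: adjacent terms cancel.
= 1/1 - 1/244
= 1 - 1/244 = 243/244

Sum = 243/244


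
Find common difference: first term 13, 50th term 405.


d = (aₙ - a₁)/(n-1)
= (405 - 13)/(50-1)
= 392/49 = 8

d = 8


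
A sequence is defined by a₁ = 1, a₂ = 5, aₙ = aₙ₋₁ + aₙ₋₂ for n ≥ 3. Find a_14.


Computing iteratively: 1, 5, 6, 11, 17, 28, 45, 73, 118, 191, 309, 500, ...
a_14 = 1309

a_14 = 1309


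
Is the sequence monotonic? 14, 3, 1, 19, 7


Differences: -11, -2, 18, -12
Difference at position 3 is +18 (> 0) but position 1 is -11 (< 0) — sequence both rises and falls
→ NOT monotonic

Not monotonic


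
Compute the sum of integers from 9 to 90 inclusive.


Σₖ₌9^90 k = Σₖ₌₁^90 k − Σₖ₌₁^8 k
= 90·91/2 − 8·9/2
= 4095 − 36 = 4059

Σk = 4059


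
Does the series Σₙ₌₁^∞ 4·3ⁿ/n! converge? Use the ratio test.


aₙ = 4·3^n/n!
a_{n+1}/aₙ = 3^(n+1)/(n+1)! × n!/3^n  (constant 4 cancels)
= 3/(n+1)
L = lim(n→∞) 3/(n+1) = 0
L < 1 → series CONVERGES

Converges (ratio test: L = 0 < 1)


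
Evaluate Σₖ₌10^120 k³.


Σₖ₌10^120 k³ = [120·121/2]² − [9·10/2]²
= 52707600 − 2025 = 52705575

Σk³ = 52705575


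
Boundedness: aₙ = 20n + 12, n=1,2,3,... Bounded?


aₙ = 20n + 12 → as n→∞, aₙ→∞
No finite upper bound exists
The sequence is UNBOUNDED

Unbounded (aₙ → ∞ as n → ∞)


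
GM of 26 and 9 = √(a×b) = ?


GM = √(26×9) = √234 = 15.2971

GM = 15.2971


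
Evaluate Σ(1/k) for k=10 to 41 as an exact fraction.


Σₖ₌10^41 1/k = 1/10 + 1/11 + 1/12 + ... + 1/41
= 4193338427193599/2844937529085600
≈ 1.474

Sum = 4193338427193599/2844937529085600 ≈ 1.474


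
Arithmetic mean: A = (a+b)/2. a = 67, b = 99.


AM = (67 + 99)/2 = 166/2 = 83

AM = 83


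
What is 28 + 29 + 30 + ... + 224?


Σₖ₌28^224 k = Σₖ₌₁^224 k − Σₖ₌₁^27 k
= 224·225/2 − 27·28/2
= 25200 − 378 = 24822

Σk = 24822


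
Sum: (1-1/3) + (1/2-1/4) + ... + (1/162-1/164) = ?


Telescoping with gap 2: two head and two tail terms survive.
= (1 + 1/2) - (1/163 + 1/164)
= 3/2 - 1/163 - 1/164 = 39771/26732

Sum = 39771/26732


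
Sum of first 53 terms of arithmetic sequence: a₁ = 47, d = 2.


aₙ = 47 + (53-1)×2 = 151
Sₙ = n(a₁+aₙ)/2 = 53×(47+151)/2
= 53×198/2 = 5247

S_53 = 5247


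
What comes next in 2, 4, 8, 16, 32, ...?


Pattern: powers of 2: 2ⁿ
Terms: 2, 4, 8, 16, 32
Next term = 64

Next term = 64


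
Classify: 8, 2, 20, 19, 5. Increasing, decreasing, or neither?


Differences: -6, 18, -1, -14
Difference at position 2 is +18 (> 0) but position 1 is -6 (< 0) — sequence both rises and falls
→ NOT monotonic

Not monotonic


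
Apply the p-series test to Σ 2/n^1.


p-series test: Σ c/n^p converges if p > 1, diverges if p ≤ 1 (constant c > 0 doesn't affect convergence).
p = 1
1 ≤ 1 → DIVERGES

Diverges (p = 1 ≤ 1)


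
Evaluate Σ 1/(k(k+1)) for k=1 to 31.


1/(k(k+1)) = 1/k - 1/(k+1) (partial fractions)
Telescoping: Σ = 1 - 1/32 = 31/32

Sum = 31/32


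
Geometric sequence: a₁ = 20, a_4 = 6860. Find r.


r^(n-1) = aₙ/a₁
r^3 = 6860/20 = 343
r = 343^(1/3)
= 7

r = 7


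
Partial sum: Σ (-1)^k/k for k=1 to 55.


S = -1 + 1/2 - 1/3 + 1/4 - 1/5 + 1/6 - 1/7 + 1/8 ± ...
= -0.7022
(Full series converges to -ln(2) ≈ -0.6931)

S_55 = -0.7022


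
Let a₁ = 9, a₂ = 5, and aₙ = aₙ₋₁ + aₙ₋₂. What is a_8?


Computing iteratively: 9, 5, 14, 19, 33, 52, 85, 137
a_8 = 137

a_8 = 137


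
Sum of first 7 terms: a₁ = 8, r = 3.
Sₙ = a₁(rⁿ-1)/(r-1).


Sₙ = 8×(3^7 - 1)/(3 - 1)
= 8×(2187 - 1)/2
= 8×2186/2
= 8744

S_7 = 8744


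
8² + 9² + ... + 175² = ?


Σₖ₌8^175 k² = Σₖ₌₁^175 k² − Σₖ₌₁^7 k²
= 175·176·351/6 − 7·8·15/6
= 1801800 − 140 = 1801660

Σk² = 1801660


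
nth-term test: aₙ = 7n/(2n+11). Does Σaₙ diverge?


lim(n→∞) 7n/(2n+11) = 7/2 = 7/2  (divide numerator and denominator by n)
lim aₙ = 7/2 ≠ 0 → series DIVERGES

Diverges (lim aₙ = 7/2 ≠ 0)


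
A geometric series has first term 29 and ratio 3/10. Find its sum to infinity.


S∞ = a₁/(1-r) = 29/(1 - 3/10)
= 29/(7/10)
= 290/7

S∞ = 290/7


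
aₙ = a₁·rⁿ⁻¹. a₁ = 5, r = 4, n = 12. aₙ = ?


aₙ = a₁·r^(n-1)
= 5×4^11
= 5×4194304
= 20971520

a_12 = 20971520


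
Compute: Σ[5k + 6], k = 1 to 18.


Σ(5k+6) = 5·Σk + 6·n
= 5·171 + 6·18
= 855 + 108 = 963

Σ = 963


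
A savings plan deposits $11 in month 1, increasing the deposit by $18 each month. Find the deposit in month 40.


aₙ = a₁ + (n-1)d
= 11 + (40-1)×18
= 11 + 702
= 713

a_40 = 713


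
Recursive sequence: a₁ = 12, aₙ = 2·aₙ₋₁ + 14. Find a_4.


Computing step by step:
a_1 = 12
a_2 = 38
a_3 = 90
a_4 = 194


a_4 = 194


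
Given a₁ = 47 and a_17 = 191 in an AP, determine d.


d = (aₙ - a₁)/(n-1)
= (191 - 47)/(17-1)
= 144/16 = 9

d = 9


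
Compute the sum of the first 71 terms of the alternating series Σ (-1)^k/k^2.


S = -1 + 1/4 - 1/9 + 1/16 - 1/25 + 1/36 - 1/49 + 1/64 ± ...
= -0.8226
(Full series converges to -π²/12 ≈ -0.8225)

S_71 = -0.8226


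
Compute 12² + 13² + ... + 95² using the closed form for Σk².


Σₖ₌12^95 k² = Σₖ₌₁^95 k² − Σₖ₌₁^11 k²
= 95·96·191/6 − 11·12·23/6
= 290320 − 506 = 289814

Σk² = 289814


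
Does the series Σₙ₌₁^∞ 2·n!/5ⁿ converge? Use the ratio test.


aₙ = 2·n!/5^n
a_{n+1}/aₙ = (n+1)!/5^(n+1) × 5^n/n!  (constant 2 cancels)
= (n+1)/5
L = lim(n→∞) (n+1)/5 = ∞
L > 1 → series DIVERGES

Diverges (ratio test: L = ∞ > 1)


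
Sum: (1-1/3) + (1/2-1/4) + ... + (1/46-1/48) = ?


Telescoping with gap 2: two head and two tail terms survive.
= (1 + 1/2) - (1/47 + 1/48)
= 3/2 - 1/47 - 1/48 = 3289/2256

Sum = 3289/2256


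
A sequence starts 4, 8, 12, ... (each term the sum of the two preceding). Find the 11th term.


Computing iteratively: 4, 8, 12, 20, 32, 52, 84, 136, 220, 356, 576
a_11 = 576

a_11 = 576


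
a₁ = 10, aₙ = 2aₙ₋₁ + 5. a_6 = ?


Computing step by step:
a_1 = 10
a_2 = 25
a_3 = 55
a_4 = 115
a_5 = 235
a_6 = 475


a_6 = 475


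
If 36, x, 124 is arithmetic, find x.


AM = (36 + 124)/2 = 160/2 = 80

AM = 80


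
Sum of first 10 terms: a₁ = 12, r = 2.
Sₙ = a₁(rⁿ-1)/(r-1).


Sₙ = 12×(2^10 - 1)/(2 - 1)
= 12×(1024 - 1)/1
= 12×1023/1
= 12276

S_10 = 12276


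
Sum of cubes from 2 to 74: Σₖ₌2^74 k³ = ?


Σₖ₌2^74 k³ = [74·75/2]² − [1·2/2]²
= 7700625 − 1 = 7700624

Σk³ = 7700624


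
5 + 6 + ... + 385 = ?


Σₖ₌5^385 k = Σₖ₌₁^385 k − Σₖ₌₁^4 k
= 385·386/2 − 4·5/2
= 74305 − 10 = 74295

Σk = 74295


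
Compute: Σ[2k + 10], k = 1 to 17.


Σ(2k+10) = 2·Σk + 10·n
= 2·153 + 10·17
= 306 + 170 = 476

Σ = 476


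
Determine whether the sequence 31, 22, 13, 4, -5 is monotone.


Differences: -9, -9, -9, -9
All differences < 0 → strictly DECREASING

Monotonically decreasing


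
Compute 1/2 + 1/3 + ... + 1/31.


Σₖ₌2^31 1/k = 1/2 + 1/3 + 1/4 + ... + 1/31
= 218572480850557/72201776446800
≈ 3.0272

Sum = 218572480850557/72201776446800 ≈ 3.0272


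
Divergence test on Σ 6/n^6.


lim(n→∞) 6/n^6 = 0
lim aₙ = 0 → nth-term test is INCONCLUSIVE
(Need other tests; this is actually a convergent p-series with p=6 > 1)

Inconclusive (lim aₙ = 0; need another test)


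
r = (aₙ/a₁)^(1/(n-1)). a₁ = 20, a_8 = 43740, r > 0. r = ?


r^(n-1) = aₙ/a₁
r^7 = 43740/20 = 2187
r = 2187^(1/7)
= 3

r = 3


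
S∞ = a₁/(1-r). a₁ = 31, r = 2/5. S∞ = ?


S∞ = a₁/(1-r) = 31/(1 - 2/5)
= 31/(3/5)
= 155/3

S∞ = 155/3


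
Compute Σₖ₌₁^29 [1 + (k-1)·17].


aₙ = 1 + (29-1)×17 = 477
Sₙ = n(a₁+aₙ)/2 = 29×(1+477)/2
= 29×478/2 = 6931

S_29 = 6931


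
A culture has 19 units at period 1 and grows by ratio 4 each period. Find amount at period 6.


aₙ = a₁·r^(n-1)
= 19×4^5
= 19×1024
= 19456

a_6 = 19456


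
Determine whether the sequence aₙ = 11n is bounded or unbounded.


aₙ = 11n → as n→∞, aₙ→∞
No finite upper bound exists
The sequence is UNBOUNDED

Unbounded (aₙ → ∞ as n → ∞)


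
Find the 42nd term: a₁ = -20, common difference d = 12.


aₙ = a₁ + (n-1)d
= -20 + (42-1)×12
= -20 + 492
= 472

a_42 = 472


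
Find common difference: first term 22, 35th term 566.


d = (aₙ - a₁)/(n-1)
= (566 - 22)/(35-1)
= 544/34 = 16

d = 16


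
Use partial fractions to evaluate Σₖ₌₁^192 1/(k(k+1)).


1/(k(k+1)) = 1/k - 1/(k+1) (partial fractions)
Telescoping: Σ = 1 - 1/193 = 192/193

Sum = 192/193


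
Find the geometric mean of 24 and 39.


GM = √(24×39) = √936 = 30.5941

GM = 30.5941


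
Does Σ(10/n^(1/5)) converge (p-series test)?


p-series test: Σ c/n^p converges if p > 1, diverges if p ≤ 1 (constant c > 0 doesn't affect convergence).
p = 1/5
1/5 ≤ 1 → DIVERGES

Diverges (p = 1/5 ≤ 1)


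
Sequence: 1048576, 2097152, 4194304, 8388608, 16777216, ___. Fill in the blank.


Pattern: powers of 2: 2ⁿ
Terms: 1048576, 2097152, 4194304, 8388608, 16777216
Next term = 33554432

Next term = 33554432


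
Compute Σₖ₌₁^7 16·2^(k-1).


Sₙ = 16×(2^7 - 1)/(2 - 1)
= 16×(128 - 1)/1
= 16×127/1
= 2032

S_7 = 2032


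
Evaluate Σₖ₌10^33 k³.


Σₖ₌10^33 k³ = [33·34/2]² − [9·10/2]²
= 314721 − 2025 = 312696

Σk³ = 312696


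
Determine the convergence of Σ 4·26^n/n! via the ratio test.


aₙ = 4·26^n/n!
a_{n+1}/aₙ = 26^(n+1)/(n+1)! × n!/26^n  (constant 4 cancels)
= 26/(n+1)
L = lim(n→∞) 26/(n+1) = 0
L < 1 → series CONVERGES

Converges (ratio test: L = 0 < 1)


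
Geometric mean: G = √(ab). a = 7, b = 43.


GM = √(7×43) = √301 = 17.3494

GM = 17.3494


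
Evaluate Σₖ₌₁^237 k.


n(n+1)/2 = 237×238/2 = 56406/2 = 28203

Σk = 28203


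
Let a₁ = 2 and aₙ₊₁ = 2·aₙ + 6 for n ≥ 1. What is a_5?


Computing step by step:
a_1 = 2
a_2 = 10
a_3 = 26
a_4 = 58
a_5 = 122


a_5 = 122


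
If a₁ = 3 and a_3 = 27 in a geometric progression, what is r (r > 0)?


r^(n-1) = aₙ/a₁
r^2 = 27/3 = 9
r = 9^(1/2)
= ±3; taking r > 0 gives r = 3

r = 3


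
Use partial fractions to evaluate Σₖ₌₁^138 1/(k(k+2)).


1/(k(k+2)) = (1/2)·(1/k - 1/(k+2)) (partial fractions)
Telescoping: Σ = (1/2)·(1 + 1/2 - 1/139 - 1/140) = 28911/38920

Sum = 28911/38920


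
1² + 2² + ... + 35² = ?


n = 35
n(n+1)(2n+1)/6 = 35×36×71/6
= 89460/6 = 14910

Σk² = 14910
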